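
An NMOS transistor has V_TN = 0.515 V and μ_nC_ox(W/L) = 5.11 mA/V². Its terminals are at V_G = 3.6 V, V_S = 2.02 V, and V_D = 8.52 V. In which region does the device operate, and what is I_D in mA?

V_GS = V_G − V_S = 3.6 − 2.02 = 1.58 V; V_DS = V_D − V_S = 8.52 − 2.02 = 6.5 V.
V_ov = V_GS − V_TN = 1.58 − 0.515 = 1.06 V.
Since V_DS = 6.5 V ≥ V_ov = 1.06 V, the device is in saturation.
I_D = ½ k_n V_ov² = 0.5 × 5.11 × 1.06² = 2.9 mA.

Saturation; I_D = 2.90 mA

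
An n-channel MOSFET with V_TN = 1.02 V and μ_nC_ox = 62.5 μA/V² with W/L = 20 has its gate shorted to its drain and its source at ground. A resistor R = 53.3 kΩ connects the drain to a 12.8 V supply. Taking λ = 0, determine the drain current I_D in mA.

I_D = 0.210 mA

With gate tied to drain, V_GS = V_DS ≥ V_GS − V_TN, so the device is in saturation.
k_n = μ_nC_ox · (W/L) = 1.25 mA/V².
KCL at the drain: ½ k_n (V_GS − V_TN)² = (V_DD − V_GS)/R.
Let x = V_GS − 1.02. Then 33.3 x² + x − 11.78 = 0, giving x = 0.58 V (positive root), so V_GS = 1.6 V.
I_D = (V_DD − V_GS)/R = (12.8 − 1.6) / 53.3 = 0.21 mA.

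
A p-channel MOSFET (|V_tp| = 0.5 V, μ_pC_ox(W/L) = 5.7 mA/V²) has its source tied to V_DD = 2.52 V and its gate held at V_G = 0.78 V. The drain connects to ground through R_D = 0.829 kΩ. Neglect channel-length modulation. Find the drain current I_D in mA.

V_SG = V_DD − V_G = 2.52 − 0.78 = 1.74 V, so V_ov = 1.74 − 0.5 = 1.24 V.
Assume saturation: I_D = ½ k_p V_ov² = 0.5 × 5.7 × 1.24² = 4.38 mA, giving V_SD = V_DD − I_D R_D = 2.52 − 4.38 × 0.829 = -1.11 V.
But -1.11 V < V_ov = 1.24 V, so the device is actually in triode.
In triode I_D = k_p[V_ov V_SD − ½ V_SD²] and I_D = (V_DD − V_SD)/R_D. Equating: 2.36 V_SD² − 6.859 V_SD + 2.52 = 0, giving V_SD = 0.432 V (the root below V_ov).
I_D = (2.52 − 0.432) / 0.829 = 2.52 mA.

I_D = 2.52 mA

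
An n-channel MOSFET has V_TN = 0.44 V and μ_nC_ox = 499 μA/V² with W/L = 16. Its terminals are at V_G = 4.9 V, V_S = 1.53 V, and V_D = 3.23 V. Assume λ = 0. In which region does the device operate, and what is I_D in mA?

Triode; I_D = 28.2 mA

V_GS = V_G − V_S = 4.9 − 1.53 = 3.37 V; V_DS = V_D − V_S = 3.23 − 1.53 = 1.7 V.
k_n = μ_nC_ox · (W/L) = 7.984 mA/V².
V_ov = V_GS − V_TN = 3.37 − 0.44 = 2.93 V.
Since V_DS = 1.7 V < V_ov = 2.93 V, the device is in the triode region.
I_D = k_n [V_ov · V_DS − ½ V_DS²] = 7.984 × [2.93 × 1.7 − 0.5 × 1.7²] = 28.2 mA.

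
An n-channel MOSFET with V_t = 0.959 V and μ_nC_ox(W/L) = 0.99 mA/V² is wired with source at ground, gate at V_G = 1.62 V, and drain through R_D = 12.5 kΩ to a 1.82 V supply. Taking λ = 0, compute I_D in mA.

V_GS = V_G = 1.62 V, so V_ov = 1.62 − 0.959 = 0.661 V.
Assume saturation: I_D = ½ k_n V_ov² = 0.5 × 0.99 × 0.661² = 0.216 mA, giving V_DS = V_DD − I_D R_D = 1.82 − 0.216 × 12.5 = -0.883 V.
But -0.883 V < V_ov = 0.661 V, so the device is actually in triode.
In triode I_D = k_n[V_ov V_DS − ½ V_DS²] and I_D = (V_DD − V_DS)/R_D. Equating: 6.19 V_DS² − 9.18 V_DS + 1.82 = 0, giving V_DS = 0.236 V (the root below V_ov).
I_D = (1.82 − 0.236) / 12.5 = 0.127 mA.

I_D = 0.127 mA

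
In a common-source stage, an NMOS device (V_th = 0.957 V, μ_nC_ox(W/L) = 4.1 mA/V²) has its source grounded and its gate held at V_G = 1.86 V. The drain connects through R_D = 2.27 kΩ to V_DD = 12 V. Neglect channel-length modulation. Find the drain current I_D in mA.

V_GS = V_G = 1.86 V, so V_ov = 1.86 − 0.957 = 0.903 V.
Assume saturation: I_D = ½ k_n V_ov² = 0.5 × 4.1 × 0.903² = 1.67 mA, giving V_DS = V_DD − I_D R_D = 12 − 1.67 × 2.27 = 8.21 V.
V_DS = 8.21 V ≥ V_ov = 0.903 V, confirming saturation.

I_D = 1.67 mA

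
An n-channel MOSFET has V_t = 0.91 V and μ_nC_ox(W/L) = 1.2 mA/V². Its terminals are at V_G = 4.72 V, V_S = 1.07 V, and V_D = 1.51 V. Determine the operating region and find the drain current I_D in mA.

Triode; I_D = 1.33 mA

V_GS = V_G − V_S = 4.72 − 1.07 = 3.65 V; V_DS = V_D − V_S = 1.51 − 1.07 = 0.44 V.
V_ov = V_GS − V_t = 3.65 − 0.91 = 2.74 V.
Since V_DS = 0.44 V < V_ov = 2.74 V, the device is in the triode region.
I_D = k_n [V_ov · V_DS − ½ V_DS²] = 1.2 × [2.74 × 0.44 − 0.5 × 0.44²] = 1.33 mA.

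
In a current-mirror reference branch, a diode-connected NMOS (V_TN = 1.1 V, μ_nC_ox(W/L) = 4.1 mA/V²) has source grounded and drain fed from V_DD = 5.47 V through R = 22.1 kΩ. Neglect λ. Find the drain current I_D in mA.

With gate tied to drain, V_GS = V_DS ≥ V_GS − V_TN, so the device is in saturation.
KCL at the drain: ½ k_n (V_GS − V_TN)² = (V_DD − V_GS)/R.
Let x = V_GS − 1.1. Then 45.3 x² + x − 4.37 = 0, giving x = 0.3 V (positive root), so V_GS = 1.4 V.
I_D = (V_DD − V_GS)/R = (5.47 − 1.4) / 22.1 = 0.184 mA.

I_D = 0.184 mA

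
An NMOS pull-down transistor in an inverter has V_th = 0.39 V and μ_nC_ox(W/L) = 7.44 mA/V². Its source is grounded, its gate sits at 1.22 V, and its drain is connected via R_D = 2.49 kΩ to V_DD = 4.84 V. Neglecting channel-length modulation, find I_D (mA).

I_D = 1.79 mA

V_GS = V_G = 1.22 V, so V_ov = 1.22 − 0.39 = 0.83 V.
Assume saturation: I_D = ½ k_n V_ov² = 0.5 × 7.44 × 0.83² = 2.56 mA, giving V_DS = V_DD − I_D R_D = 4.84 − 2.56 × 2.49 = -1.54 V.
But -1.54 V < V_ov = 0.83 V, so the device is actually in triode.
In triode I_D = k_n[V_ov V_DS − ½ V_DS²] and I_D = (V_DD − V_DS)/R_D. Equating: 9.26 V_DS² − 16.38 V_DS + 4.84 = 0, giving V_DS = 0.375 V (the root below V_ov).
I_D = (4.84 − 0.375) / 2.49 = 1.79 mA.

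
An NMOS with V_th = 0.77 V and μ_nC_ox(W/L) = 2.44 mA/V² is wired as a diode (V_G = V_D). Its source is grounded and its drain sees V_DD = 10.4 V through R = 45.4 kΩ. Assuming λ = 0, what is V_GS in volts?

With gate tied to drain, V_GS = V_DS ≥ V_GS − V_th, so the device is in saturation.
KCL at the drain: ½ k_n (V_GS − V_th)² = (V_DD − V_GS)/R.
Let x = V_GS − 0.77. Then 55.4 x² + x − 9.63 = 0, giving x = 0.408 V (positive root), so V_GS = 1.18 V.
I_D = (V_DD − V_GS)/R = (10.4 − 1.18) / 45.4 = 0.203 mA.

V_GS = 1.18 V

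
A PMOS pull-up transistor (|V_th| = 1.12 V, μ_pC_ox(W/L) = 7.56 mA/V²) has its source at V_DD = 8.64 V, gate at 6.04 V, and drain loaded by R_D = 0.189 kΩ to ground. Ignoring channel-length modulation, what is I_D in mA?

I_D = 8.28 mA

V_SG = V_DD − V_G = 8.64 − 6.04 = 2.6 V, so V_ov = 2.6 − 1.12 = 1.48 V.
Assume saturation: I_D = ½ k_p V_ov² = 0.5 × 7.56 × 1.48² = 8.28 mA, giving V_SD = V_DD − I_D R_D = 8.64 − 8.28 × 0.189 = 7.08 V.
V_SD = 7.08 V ≥ V_ov = 1.48 V, confirming saturation.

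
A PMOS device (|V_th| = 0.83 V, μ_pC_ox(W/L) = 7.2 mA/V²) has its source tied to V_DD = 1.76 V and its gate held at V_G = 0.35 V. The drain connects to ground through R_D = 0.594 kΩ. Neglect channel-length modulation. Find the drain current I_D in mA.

V_SG = V_DD − V_G = 1.76 − 0.35 = 1.41 V, so V_ov = 1.41 − 0.83 = 0.58 V.
Assume saturation: I_D = ½ k_p V_ov² = 0.5 × 7.2 × 0.58² = 1.21 mA, giving V_SD = V_DD − I_D R_D = 1.76 − 1.21 × 0.594 = 1.04 V.
V_SD = 1.04 V ≥ V_ov = 0.58 V, confirming saturation.

I_D = 1.21 mA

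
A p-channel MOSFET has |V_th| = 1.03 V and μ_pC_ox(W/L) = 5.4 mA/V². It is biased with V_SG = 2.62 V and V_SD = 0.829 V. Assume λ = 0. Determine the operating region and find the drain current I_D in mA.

Triode; I_D = 5.26 mA

V_ov = V_SG − |V_th| = 2.62 − 1.03 = 1.59 V.
Since V_SD = 0.829 V < V_ov = 1.59 V, the device is in the triode region.
I_D = k_p [V_ov · V_SD − ½ V_SD²] = 5.4 × [1.59 × 0.829 − 0.5 × 0.829²] = 5.26 mA.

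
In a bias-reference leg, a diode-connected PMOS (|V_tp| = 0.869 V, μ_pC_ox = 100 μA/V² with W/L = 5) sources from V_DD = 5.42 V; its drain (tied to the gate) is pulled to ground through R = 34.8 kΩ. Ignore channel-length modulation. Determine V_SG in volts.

With gate tied to drain, V_SG = V_SD ≥ V_SG − |V_tp|, so the device is in saturation.
k_p = μ_pC_ox · (W/L) = 0.5 mA/V².
KCL at the drain: ½ k_p (V_SG − |V_tp|)² = (V_DD − V_SG)/R.
Let x = V_SG − 0.869. Then 8.7 x² + x − 4.551 = 0, giving x = 0.668 V (positive root), so V_SG = 1.54 V.
I_D = (V_DD − V_SG)/R = (5.42 − 1.54) / 34.8 = 0.112 mA.

V_SG = 1.54 V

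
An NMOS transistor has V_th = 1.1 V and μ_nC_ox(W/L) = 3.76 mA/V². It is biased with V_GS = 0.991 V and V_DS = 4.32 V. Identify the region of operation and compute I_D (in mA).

V_GS = 0.991 V < V_th = 1.1 V, so the transistor is in cutoff.

Cutoff; I_D = 0 mA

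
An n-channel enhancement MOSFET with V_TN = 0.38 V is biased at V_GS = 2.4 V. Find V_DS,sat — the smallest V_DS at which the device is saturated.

V_DS,sat = 2.02 V

The boundary between triode and saturation is V_DS = V_GS − V_TN = V_ov.
V_ov = 2.4 − 0.38 = 2.02 V.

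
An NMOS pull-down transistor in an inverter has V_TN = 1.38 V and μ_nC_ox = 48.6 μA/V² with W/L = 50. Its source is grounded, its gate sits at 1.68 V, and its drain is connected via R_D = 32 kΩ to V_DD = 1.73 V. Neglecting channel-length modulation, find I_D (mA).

I_D = 0.0515 mA

V_GS = V_G = 1.68 V, so V_ov = 1.68 − 1.38 = 0.3 V.
k_n = μ_nC_ox · (W/L) = 2.43 mA/V².
Assume saturation: I_D = ½ k_n V_ov² = 0.5 × 2.43 × 0.3² = 0.109 mA, giving V_DS = V_DD − I_D R_D = 1.73 − 0.109 × 32 = -1.77 V.
But -1.77 V < V_ov = 0.3 V, so the device is actually in triode.
In triode I_D = k_n[V_ov V_DS − ½ V_DS²] and I_D = (V_DD − V_DS)/R_D. Equating: 38.9 V_DS² − 24.33 V_DS + 1.73 = 0, giving V_DS = 0.0818 V (the root below V_ov).
I_D = (1.73 − 0.0818) / 32 = 0.0515 mA.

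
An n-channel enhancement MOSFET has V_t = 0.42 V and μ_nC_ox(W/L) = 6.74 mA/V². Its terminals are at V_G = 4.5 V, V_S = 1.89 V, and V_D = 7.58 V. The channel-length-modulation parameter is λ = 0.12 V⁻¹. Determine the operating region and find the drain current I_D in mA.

Saturation; I_D = 27.2 mA

V_GS = V_G − V_S = 4.5 − 1.89 = 2.61 V; V_DS = V_D − V_S = 7.58 − 1.89 = 5.69 V.
V_ov = V_GS − V_t = 2.61 − 0.42 = 2.19 V.
Since V_DS = 5.69 V ≥ V_ov = 2.19 V, the device is in saturation.
I_D = ½ k_n V_ov² (1 + λ V_DS) = 0.5 × 6.74 × 2.19² × (1 + 0.12 × 5.69) = 27.2 mA.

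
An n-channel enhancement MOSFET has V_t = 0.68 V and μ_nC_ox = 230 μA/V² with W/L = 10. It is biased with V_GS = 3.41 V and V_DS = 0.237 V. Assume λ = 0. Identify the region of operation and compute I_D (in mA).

k_n = μ_nC_ox · (W/L) = 2.3 mA/V².
V_ov = V_GS − V_t = 3.41 − 0.68 = 2.73 V.
Since V_DS = 0.237 V < V_ov = 2.73 V, the device is in the triode region.
I_D = k_n [V_ov · V_DS − ½ V_DS²] = 2.3 × [2.73 × 0.237 − 0.5 × 0.237²] = 1.42 mA.

Triode; I_D = 1.42 mA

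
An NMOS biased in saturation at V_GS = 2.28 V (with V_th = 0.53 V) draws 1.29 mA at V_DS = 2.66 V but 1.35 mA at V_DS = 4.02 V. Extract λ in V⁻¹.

λ = 0.0376 V⁻¹

With V_GS fixed, I_D ∝ (1 + λ V_DS) in saturation, so I_D2/I_D1 = (1 + λ V_DS2)/(1 + λ V_DS1).
1.35/1.29 = 1.047 = (1 + 4.02 λ)/(1 + 2.66 λ).
Solving: λ (I_D1 V_DS2 − I_D2 V_DS1) = I_D2 − I_D1, so λ = (1.35 − 1.29) / (1.29 × 4.02 − 1.35 × 2.66) = 0.06 / 1.59 = 0.0376 V⁻¹.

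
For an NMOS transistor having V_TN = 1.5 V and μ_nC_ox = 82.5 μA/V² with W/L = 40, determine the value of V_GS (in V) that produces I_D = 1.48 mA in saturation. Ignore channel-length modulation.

k_n = μ_nC_ox · (W/L) = 3.3 mA/V².
In saturation I_D = ½ k_n (V_GS − V_TN)², so V_GS − V_TN = √(2 I_D / k_n) = √(2 × 1.48 / 3.3) = 0.947 V.
V_GS = 1.5 + 0.947 = 2.45 V.

V_GS = 2.45 V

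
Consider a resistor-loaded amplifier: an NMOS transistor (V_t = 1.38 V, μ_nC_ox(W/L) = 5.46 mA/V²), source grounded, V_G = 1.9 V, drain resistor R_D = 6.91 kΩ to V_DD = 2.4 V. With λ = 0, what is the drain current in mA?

V_GS = V_G = 1.9 V, so V_ov = 1.9 − 1.38 = 0.52 V.
Assume saturation: I_D = ½ k_n V_ov² = 0.5 × 5.46 × 0.52² = 0.738 mA, giving V_DS = V_DD − I_D R_D = 2.4 − 0.738 × 6.91 = -2.7 V.
But -2.7 V < V_ov = 0.52 V, so the device is actually in triode.
In triode I_D = k_n[V_ov V_DS − ½ V_DS²] and I_D = (V_DD − V_DS)/R_D. Equating: 18.9 V_DS² − 20.62 V_DS + 2.4 = 0, giving V_DS = 0.132 V (the root below V_ov).
I_D = (2.4 − 0.132) / 6.91 = 0.328 mA.

I_D = 0.328 mA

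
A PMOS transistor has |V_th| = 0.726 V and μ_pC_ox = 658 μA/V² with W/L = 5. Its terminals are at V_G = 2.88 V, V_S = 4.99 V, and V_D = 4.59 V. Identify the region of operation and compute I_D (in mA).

V_SG = V_S − V_G = 4.99 − 2.88 = 2.11 V; V_SD = V_S − V_D = 4.99 − 4.59 = 0.4 V.
k_p = μ_pC_ox · (W/L) = 3.29 mA/V².
V_ov = V_SG − |V_th| = 2.11 − 0.726 = 1.38 V.
Since V_SD = 0.4 V < V_ov = 1.38 V, the device is in the triode region.
I_D = k_p [V_ov · V_SD − ½ V_SD²] = 3.29 × [1.38 × 0.4 − 0.5 × 0.4²] = 1.56 mA.

Triode; I_D = 1.56 mA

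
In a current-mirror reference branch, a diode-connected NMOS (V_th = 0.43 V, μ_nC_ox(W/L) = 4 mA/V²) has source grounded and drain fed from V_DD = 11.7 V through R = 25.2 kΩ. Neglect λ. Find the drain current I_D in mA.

With gate tied to drain, V_GS = V_DS ≥ V_GS − V_th, so the device is in saturation.
KCL at the drain: ½ k_n (V_GS − V_th)² = (V_DD − V_GS)/R.
Let x = V_GS − 0.43. Then 50.4 x² + x − 11.27 = 0, giving x = 0.463 V (positive root), so V_GS = 0.893 V.
I_D = (V_DD − V_GS)/R = (11.7 − 0.893) / 25.2 = 0.429 mA.

I_D = 0.429 mA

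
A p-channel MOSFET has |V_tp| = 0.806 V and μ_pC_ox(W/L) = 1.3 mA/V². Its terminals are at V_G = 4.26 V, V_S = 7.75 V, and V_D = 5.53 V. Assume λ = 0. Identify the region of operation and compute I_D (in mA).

Triode; I_D = 4.54 mA

V_SG = V_S − V_G = 7.75 − 4.26 = 3.49 V; V_SD = V_S − V_D = 7.75 − 5.53 = 2.22 V.
V_ov = V_SG − |V_tp| = 3.49 − 0.806 = 2.68 V.
Since V_SD = 2.22 V < V_ov = 2.68 V, the device is in the triode region.
I_D = k_p [V_ov · V_SD − ½ V_SD²] = 1.3 × [2.68 × 2.22 − 0.5 × 2.22²] = 4.54 mA.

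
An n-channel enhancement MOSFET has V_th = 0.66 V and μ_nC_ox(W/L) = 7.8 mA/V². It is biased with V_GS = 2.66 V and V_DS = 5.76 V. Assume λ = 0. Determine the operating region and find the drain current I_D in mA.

Saturation; I_D = 15.6 mA

V_ov = V_GS − V_th = 2.66 − 0.66 = 2 V.
Since V_DS = 5.76 V ≥ V_ov = 2 V, the device is in saturation.
I_D = ½ k_n V_ov² = 0.5 × 7.8 × 2² = 15.6 mA.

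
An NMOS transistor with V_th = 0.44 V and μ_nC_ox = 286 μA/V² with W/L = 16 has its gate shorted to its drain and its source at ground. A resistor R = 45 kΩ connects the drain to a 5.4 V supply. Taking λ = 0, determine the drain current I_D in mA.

I_D = 0.105 mA

With gate tied to drain, V_GS = V_DS ≥ V_GS − V_th, so the device is in saturation.
k_n = μ_nC_ox · (W/L) = 4.576 mA/V².
KCL at the drain: ½ k_n (V_GS − V_th)² = (V_DD − V_GS)/R.
Let x = V_GS − 0.44. Then 103 x² + x − 4.96 = 0, giving x = 0.215 V (positive root), so V_GS = 0.655 V.
I_D = (V_DD − V_GS)/R = (5.4 − 0.655) / 45 = 0.105 mA.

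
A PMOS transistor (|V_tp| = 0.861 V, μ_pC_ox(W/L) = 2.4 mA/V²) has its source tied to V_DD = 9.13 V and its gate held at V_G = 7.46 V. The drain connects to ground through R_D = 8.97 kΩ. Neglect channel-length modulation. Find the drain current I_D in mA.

I_D = 0.785 mA

V_SG = V_DD − V_G = 9.13 − 7.46 = 1.67 V, so V_ov = 1.67 − 0.861 = 0.809 V.
Assume saturation: I_D = ½ k_p V_ov² = 0.5 × 2.4 × 0.809² = 0.785 mA, giving V_SD = V_DD − I_D R_D = 9.13 − 0.785 × 8.97 = 2.09 V.
V_SD = 2.09 V ≥ V_ov = 0.809 V, confirming saturation.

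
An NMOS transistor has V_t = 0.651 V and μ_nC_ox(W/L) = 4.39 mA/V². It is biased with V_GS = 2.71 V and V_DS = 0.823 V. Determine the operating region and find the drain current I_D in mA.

V_ov = V_GS − V_t = 2.71 − 0.651 = 2.06 V.
Since V_DS = 0.823 V < V_ov = 2.06 V, the device is in the triode region.
I_D = k_n [V_ov · V_DS − ½ V_DS²] = 4.39 × [2.06 × 0.823 − 0.5 × 0.823²] = 5.95 mA.

Triode; I_D = 5.95 mA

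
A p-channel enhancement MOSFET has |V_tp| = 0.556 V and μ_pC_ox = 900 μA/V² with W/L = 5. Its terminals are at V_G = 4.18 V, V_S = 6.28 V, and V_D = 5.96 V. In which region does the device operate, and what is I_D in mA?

Triode; I_D = 1.99 mA

V_SG = V_S − V_G = 6.28 − 4.18 = 2.1 V; V_SD = V_S − V_D = 6.28 − 5.96 = 0.32 V.
k_p = μ_pC_ox · (W/L) = 4.5 mA/V².
V_ov = V_SG − |V_tp| = 2.1 − 0.556 = 1.54 V.
Since V_SD = 0.32 V < V_ov = 1.54 V, the device is in the triode region.
I_D = k_p [V_ov · V_SD − ½ V_SD²] = 4.5 × [1.54 × 0.32 − 0.5 × 0.32²] = 1.99 mA.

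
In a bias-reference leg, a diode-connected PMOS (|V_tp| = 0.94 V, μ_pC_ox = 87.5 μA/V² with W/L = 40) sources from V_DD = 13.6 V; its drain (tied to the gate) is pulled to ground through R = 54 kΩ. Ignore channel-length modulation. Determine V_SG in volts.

With gate tied to drain, V_SG = V_SD ≥ V_SG − |V_tp|, so the device is in saturation.
k_p = μ_pC_ox · (W/L) = 3.5 mA/V².
KCL at the drain: ½ k_p (V_SG − |V_tp|)² = (V_DD − V_SG)/R.
Let x = V_SG − 0.94. Then 94.5 x² + x − 12.66 = 0, giving x = 0.361 V (positive root), so V_SG = 1.3 V.
I_D = (V_DD − V_SG)/R = (13.6 − 1.3) / 54 = 0.228 mA.

V_SG = 1.30 V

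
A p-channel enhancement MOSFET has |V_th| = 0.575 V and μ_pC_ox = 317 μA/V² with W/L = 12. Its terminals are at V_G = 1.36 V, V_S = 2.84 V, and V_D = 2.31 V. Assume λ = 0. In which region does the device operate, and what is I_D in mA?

V_SG = V_S − V_G = 2.84 − 1.36 = 1.48 V; V_SD = V_S − V_D = 2.84 − 2.31 = 0.53 V.
k_p = μ_pC_ox · (W/L) = 3.804 mA/V².
V_ov = V_SG − |V_th| = 1.48 − 0.575 = 0.905 V.
Since V_SD = 0.53 V < V_ov = 0.905 V, the device is in the triode region.
I_D = k_p [V_ov · V_SD − ½ V_SD²] = 3.804 × [0.905 × 0.53 − 0.5 × 0.53²] = 1.29 mA.

Triode; I_D = 1.29 mA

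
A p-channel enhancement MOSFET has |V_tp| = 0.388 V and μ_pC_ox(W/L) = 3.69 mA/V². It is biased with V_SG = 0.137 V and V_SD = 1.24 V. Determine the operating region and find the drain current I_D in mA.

V_SG = 0.137 V < |V_tp| = 0.388 V, so the transistor is in cutoff.

Cutoff; I_D = 0 mA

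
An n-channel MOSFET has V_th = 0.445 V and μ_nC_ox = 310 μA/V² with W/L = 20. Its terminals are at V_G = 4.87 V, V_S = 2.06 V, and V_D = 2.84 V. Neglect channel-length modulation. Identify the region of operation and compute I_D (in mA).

Triode; I_D = 9.55 mA

V_GS = V_G − V_S = 4.87 − 2.06 = 2.81 V; V_DS = V_D − V_S = 2.84 − 2.06 = 0.78 V.
k_n = μ_nC_ox · (W/L) = 6.2 mA/V².
V_ov = V_GS − V_th = 2.81 − 0.445 = 2.37 V.
Since V_DS = 0.78 V < V_ov = 2.37 V, the device is in the triode region.
I_D = k_n [V_ov · V_DS − ½ V_DS²] = 6.2 × [2.37 × 0.78 − 0.5 × 0.78²] = 9.55 mA.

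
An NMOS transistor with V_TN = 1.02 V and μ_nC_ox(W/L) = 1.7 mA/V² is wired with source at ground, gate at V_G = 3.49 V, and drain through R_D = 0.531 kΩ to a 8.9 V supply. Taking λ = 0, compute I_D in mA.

V_GS = V_G = 3.49 V, so V_ov = 3.49 − 1.02 = 2.47 V.
Assume saturation: I_D = ½ k_n V_ov² = 0.5 × 1.7 × 2.47² = 5.19 mA, giving V_DS = V_DD − I_D R_D = 8.9 − 5.19 × 0.531 = 6.15 V.
V_DS = 6.15 V ≥ V_ov = 2.47 V, confirming saturation.

I_D = 5.19 mA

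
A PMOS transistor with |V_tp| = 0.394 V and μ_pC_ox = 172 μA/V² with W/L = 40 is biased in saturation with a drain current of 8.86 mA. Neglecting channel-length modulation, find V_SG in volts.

k_p = μ_pC_ox · (W/L) = 6.88 mA/V².
In saturation I_D = ½ k_p (V_SG − |V_tp|)², so V_SG − |V_tp| = √(2 I_D / k_p) = √(2 × 8.86 / 6.88) = 1.6 V.
V_SG = 0.394 + 1.6 = 2 V.

V_SG = 2.00 V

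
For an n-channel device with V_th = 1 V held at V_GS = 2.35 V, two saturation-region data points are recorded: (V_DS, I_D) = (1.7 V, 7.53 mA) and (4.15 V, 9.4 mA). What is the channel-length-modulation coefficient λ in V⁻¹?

With V_GS fixed, I_D ∝ (1 + λ V_DS) in saturation, so I_D2/I_D1 = (1 + λ V_DS2)/(1 + λ V_DS1).
9.4/7.53 = 1.248 = (1 + 4.15 λ)/(1 + 1.7 λ).
Solving: λ (I_D1 V_DS2 − I_D2 V_DS1) = I_D2 − I_D1, so λ = (9.4 − 7.53) / (7.53 × 4.15 − 9.4 × 1.7) = 1.87 / 15.3 = 0.122 V⁻¹.

λ = 0.122 V⁻¹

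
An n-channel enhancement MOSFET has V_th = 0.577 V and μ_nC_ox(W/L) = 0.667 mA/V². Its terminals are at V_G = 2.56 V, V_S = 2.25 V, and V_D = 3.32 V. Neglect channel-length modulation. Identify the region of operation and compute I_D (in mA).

Cutoff; I_D = 0 mA

V_GS = V_G − V_S = 2.56 − 2.25 = 0.31 V; V_DS = V_D − V_S = 3.32 − 2.25 = 1.07 V.
V_GS = 0.31 V < V_th = 0.577 V, so the transistor is in cutoff.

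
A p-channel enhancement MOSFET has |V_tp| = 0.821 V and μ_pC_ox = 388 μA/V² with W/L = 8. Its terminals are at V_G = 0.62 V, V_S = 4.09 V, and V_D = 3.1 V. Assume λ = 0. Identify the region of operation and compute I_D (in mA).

V_SG = V_S − V_G = 4.09 − 0.62 = 3.47 V; V_SD = V_S − V_D = 4.09 − 3.1 = 0.99 V.
k_p = μ_pC_ox · (W/L) = 3.104 mA/V².
V_ov = V_SG − |V_tp| = 3.47 − 0.821 = 2.65 V.
Since V_SD = 0.99 V < V_ov = 2.65 V, the device is in the triode region.
I_D = k_p [V_ov · V_SD − ½ V_SD²] = 3.104 × [2.65 × 0.99 − 0.5 × 0.99²] = 6.62 mA.

Triode; I_D = 6.62 mA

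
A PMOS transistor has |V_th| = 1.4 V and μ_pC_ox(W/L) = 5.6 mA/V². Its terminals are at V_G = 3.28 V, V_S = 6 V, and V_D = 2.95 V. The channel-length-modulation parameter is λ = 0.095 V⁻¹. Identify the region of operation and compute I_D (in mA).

Saturation; I_D = 6.29 mA

V_SG = V_S − V_G = 6 − 3.28 = 2.72 V; V_SD = V_S − V_D = 6 − 2.95 = 3.05 V.
V_ov = V_SG − |V_th| = 2.72 − 1.4 = 1.32 V.
Since V_SD = 3.05 V ≥ V_ov = 1.32 V, the device is in saturation.
I_D = ½ k_p V_ov² (1 + λ V_SD) = 0.5 × 5.6 × 1.32² × (1 + 0.095 × 3.05) = 6.29 mA.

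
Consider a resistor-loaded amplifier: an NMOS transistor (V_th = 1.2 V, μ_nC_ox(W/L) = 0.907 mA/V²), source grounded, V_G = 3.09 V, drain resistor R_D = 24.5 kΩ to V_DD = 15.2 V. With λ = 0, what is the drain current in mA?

V_GS = V_G = 3.09 V, so V_ov = 3.09 − 1.2 = 1.89 V.
Assume saturation: I_D = ½ k_n V_ov² = 0.5 × 0.907 × 1.89² = 1.62 mA, giving V_DS = V_DD − I_D R_D = 15.2 − 1.62 × 24.5 = -24.5 V.
But -24.5 V < V_ov = 1.89 V, so the device is actually in triode.
In triode I_D = k_n[V_ov V_DS − ½ V_DS²] and I_D = (V_DD − V_DS)/R_D. Equating: 11.1 V_DS² − 43 V_DS + 15.2 = 0, giving V_DS = 0.394 V (the root below V_ov).
I_D = (15.2 − 0.394) / 24.5 = 0.604 mA.

I_D = 0.604 mA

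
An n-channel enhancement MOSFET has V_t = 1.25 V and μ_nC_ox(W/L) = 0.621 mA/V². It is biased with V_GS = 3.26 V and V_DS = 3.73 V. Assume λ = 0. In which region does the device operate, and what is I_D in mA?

Saturation; I_D = 1.25 mA

V_ov = V_GS − V_t = 3.26 − 1.25 = 2.01 V.
Since V_DS = 3.73 V ≥ V_ov = 2.01 V, the device is in saturation.
I_D = ½ k_n V_ov² = 0.5 × 0.621 × 2.01² = 1.25 mA.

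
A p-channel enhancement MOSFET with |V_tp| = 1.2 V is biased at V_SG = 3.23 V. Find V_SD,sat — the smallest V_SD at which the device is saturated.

The boundary between triode and saturation is V_SD = V_SG − |V_tp| = V_ov.
V_ov = 3.23 − 1.2 = 2.03 V.

V_SD,sat = 2.03 V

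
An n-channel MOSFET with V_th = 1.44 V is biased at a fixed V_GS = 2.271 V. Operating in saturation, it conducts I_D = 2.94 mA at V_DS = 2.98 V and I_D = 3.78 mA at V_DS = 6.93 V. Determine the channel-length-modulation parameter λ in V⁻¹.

λ = 0.0922 V⁻¹

With V_GS fixed, I_D ∝ (1 + λ V_DS) in saturation, so I_D2/I_D1 = (1 + λ V_DS2)/(1 + λ V_DS1).
3.78/2.94 = 1.286 = (1 + 6.93 λ)/(1 + 2.98 λ).
Solving: λ (I_D1 V_DS2 − I_D2 V_DS1) = I_D2 − I_D1, so λ = (3.78 − 2.94) / (2.94 × 6.93 − 3.78 × 2.98) = 0.84 / 9.11 = 0.0922 V⁻¹.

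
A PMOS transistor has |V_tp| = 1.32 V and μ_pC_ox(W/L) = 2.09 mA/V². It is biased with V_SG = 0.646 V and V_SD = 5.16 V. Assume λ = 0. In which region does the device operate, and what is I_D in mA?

V_SG = 0.646 V < |V_tp| = 1.32 V, so the transistor is in cutoff.

Cutoff; I_D = 0 mA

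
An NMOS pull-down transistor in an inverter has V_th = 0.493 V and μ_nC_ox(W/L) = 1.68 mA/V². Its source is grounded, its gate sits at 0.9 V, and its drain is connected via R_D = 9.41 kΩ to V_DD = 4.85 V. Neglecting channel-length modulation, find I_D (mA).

I_D = 0.139 mA

V_GS = V_G = 0.9 V, so V_ov = 0.9 − 0.493 = 0.407 V.
Assume saturation: I_D = ½ k_n V_ov² = 0.5 × 1.68 × 0.407² = 0.139 mA, giving V_DS = V_DD − I_D R_D = 4.85 − 0.139 × 9.41 = 3.54 V.
V_DS = 3.54 V ≥ V_ov = 0.407 V, confirming saturation.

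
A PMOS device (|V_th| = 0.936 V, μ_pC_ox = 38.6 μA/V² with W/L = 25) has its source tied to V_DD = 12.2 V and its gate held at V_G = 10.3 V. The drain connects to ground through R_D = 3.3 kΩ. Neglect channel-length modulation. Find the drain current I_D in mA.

I_D = 0.448 mA

V_SG = V_DD − V_G = 12.2 − 10.3 = 1.9 V, so V_ov = 1.9 − 0.936 = 0.964 V.
k_p = μ_pC_ox · (W/L) = 0.965 mA/V².
Assume saturation: I_D = ½ k_p V_ov² = 0.5 × 0.965 × 0.964² = 0.448 mA, giving V_SD = V_DD − I_D R_D = 12.2 − 0.448 × 3.3 = 10.7 V.
V_SD = 10.7 V ≥ V_ov = 0.964 V, confirming saturation.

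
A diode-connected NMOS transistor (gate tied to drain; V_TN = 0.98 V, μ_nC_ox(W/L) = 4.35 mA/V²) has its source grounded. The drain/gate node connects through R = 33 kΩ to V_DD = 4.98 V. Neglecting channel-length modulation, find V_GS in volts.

With gate tied to drain, V_GS = V_DS ≥ V_GS − V_TN, so the device is in saturation.
KCL at the drain: ½ k_n (V_GS − V_TN)² = (V_DD − V_GS)/R.
Let x = V_GS − 0.98. Then 71.8 x² + x − 4 = 0, giving x = 0.229 V (positive root), so V_GS = 1.21 V.
I_D = (V_DD − V_GS)/R = (4.98 − 1.21) / 33 = 0.114 mA.

V_GS = 1.21 V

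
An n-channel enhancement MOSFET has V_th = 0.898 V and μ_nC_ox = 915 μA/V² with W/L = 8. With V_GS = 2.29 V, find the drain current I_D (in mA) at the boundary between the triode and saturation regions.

At the boundary V_DS = V_ov = V_GS − V_th = 2.29 − 0.898 = 1.39 V.
k_n = μ_nC_ox · (W/L) = 7.32 mA/V².
I_D = ½ k_n V_ov² = 0.5 × 7.32 × 1.39² = 7.09 mA.

I_D = 7.09 mA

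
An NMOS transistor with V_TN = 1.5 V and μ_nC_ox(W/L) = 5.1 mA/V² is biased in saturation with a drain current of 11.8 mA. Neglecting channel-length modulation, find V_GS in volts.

V_GS = 3.65 V

In saturation I_D = ½ k_n (V_GS − V_TN)², so V_GS − V_TN = √(2 I_D / k_n) = √(2 × 11.8 / 5.1) = 2.15 V.
V_GS = 1.5 + 2.15 = 3.65 V.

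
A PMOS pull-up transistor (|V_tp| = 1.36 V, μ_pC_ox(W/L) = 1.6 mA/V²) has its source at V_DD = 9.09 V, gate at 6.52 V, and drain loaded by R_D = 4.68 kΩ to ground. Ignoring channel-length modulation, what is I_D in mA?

I_D = 1.17 mA

V_SG = V_DD − V_G = 9.09 − 6.52 = 2.57 V, so V_ov = 2.57 − 1.36 = 1.21 V.
Assume saturation: I_D = ½ k_p V_ov² = 0.5 × 1.6 × 1.21² = 1.17 mA, giving V_SD = V_DD − I_D R_D = 9.09 − 1.17 × 4.68 = 3.61 V.
V_SD = 3.61 V ≥ V_ov = 1.21 V, confirming saturation.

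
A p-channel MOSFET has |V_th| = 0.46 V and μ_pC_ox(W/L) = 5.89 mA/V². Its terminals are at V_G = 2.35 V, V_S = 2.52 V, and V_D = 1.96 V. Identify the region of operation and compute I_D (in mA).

Cutoff; I_D = 0 mA

V_SG = V_S − V_G = 2.52 − 2.35 = 0.17 V; V_SD = V_S − V_D = 2.52 − 1.96 = 0.56 V.
V_SG = 0.17 V < |V_th| = 0.46 V, so the transistor is in cutoff.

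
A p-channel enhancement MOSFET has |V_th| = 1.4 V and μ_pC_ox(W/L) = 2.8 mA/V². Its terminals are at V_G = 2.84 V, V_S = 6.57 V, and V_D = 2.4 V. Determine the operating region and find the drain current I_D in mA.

V_SG = V_S − V_G = 6.57 − 2.84 = 3.73 V; V_SD = V_S − V_D = 6.57 − 2.4 = 4.17 V.
V_ov = V_SG − |V_th| = 3.73 − 1.4 = 2.33 V.
Since V_SD = 4.17 V ≥ V_ov = 2.33 V, the device is in saturation.
I_D = ½ k_p V_ov² = 0.5 × 2.8 × 2.33² = 7.6 mA.

Saturation; I_D = 7.60 mA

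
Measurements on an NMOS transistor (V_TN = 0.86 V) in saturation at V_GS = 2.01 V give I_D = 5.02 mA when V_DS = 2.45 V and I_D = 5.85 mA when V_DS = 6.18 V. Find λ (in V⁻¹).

With V_GS fixed, I_D ∝ (1 + λ V_DS) in saturation, so I_D2/I_D1 = (1 + λ V_DS2)/(1 + λ V_DS1).
5.85/5.02 = 1.165 = (1 + 6.18 λ)/(1 + 2.45 λ).
Solving: λ (I_D1 V_DS2 − I_D2 V_DS1) = I_D2 − I_D1, so λ = (5.85 − 5.02) / (5.02 × 6.18 − 5.85 × 2.45) = 0.83 / 16.7 = 0.0497 V⁻¹.

λ = 0.0497 V⁻¹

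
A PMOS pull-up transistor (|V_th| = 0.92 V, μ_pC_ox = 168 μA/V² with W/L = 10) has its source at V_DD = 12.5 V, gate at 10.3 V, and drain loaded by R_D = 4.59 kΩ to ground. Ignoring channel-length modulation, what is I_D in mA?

I_D = 1.38 mA

V_SG = V_DD − V_G = 12.5 − 10.3 = 2.2 V, so V_ov = 2.2 − 0.92 = 1.28 V.
k_p = μ_pC_ox · (W/L) = 1.68 mA/V².
Assume saturation: I_D = ½ k_p V_ov² = 0.5 × 1.68 × 1.28² = 1.38 mA, giving V_SD = V_DD − I_D R_D = 12.5 − 1.38 × 4.59 = 6.18 V.
V_SD = 6.18 V ≥ V_ov = 1.28 V, confirming saturation.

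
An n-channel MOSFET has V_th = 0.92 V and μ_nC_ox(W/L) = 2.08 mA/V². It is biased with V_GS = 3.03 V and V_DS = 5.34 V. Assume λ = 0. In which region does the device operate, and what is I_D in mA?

V_ov = V_GS − V_th = 3.03 − 0.92 = 2.11 V.
Since V_DS = 5.34 V ≥ V_ov = 2.11 V, the device is in saturation.
I_D = ½ k_n V_ov² = 0.5 × 2.08 × 2.11² = 4.63 mA.

Saturation; I_D = 4.63 mA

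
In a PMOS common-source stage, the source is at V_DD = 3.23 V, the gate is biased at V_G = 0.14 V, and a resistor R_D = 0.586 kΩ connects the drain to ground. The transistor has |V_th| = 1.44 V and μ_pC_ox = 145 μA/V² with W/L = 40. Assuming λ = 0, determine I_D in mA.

V_SG = V_DD − V_G = 3.23 − 0.14 = 3.09 V, so V_ov = 3.09 − 1.44 = 1.65 V.
k_p = μ_pC_ox · (W/L) = 5.8 mA/V².
Assume saturation: I_D = ½ k_p V_ov² = 0.5 × 5.8 × 1.65² = 7.9 mA, giving V_SD = V_DD − I_D R_D = 3.23 − 7.9 × 0.586 = -1.4 V.
But -1.4 V < V_ov = 1.65 V, so the device is actually in triode.
In triode I_D = k_p[V_ov V_SD − ½ V_SD²] and I_D = (V_DD − V_SD)/R_D. Equating: 1.7 V_SD² − 6.608 V_SD + 3.23 = 0, giving V_SD = 0.573 V (the root below V_ov).
I_D = (3.23 − 0.573) / 0.586 = 4.53 mA.

I_D = 4.53 mA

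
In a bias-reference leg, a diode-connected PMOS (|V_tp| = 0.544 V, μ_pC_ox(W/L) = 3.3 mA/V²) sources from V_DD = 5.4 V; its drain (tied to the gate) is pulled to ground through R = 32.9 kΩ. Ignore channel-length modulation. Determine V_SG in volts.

V_SG = 0.834 V

With gate tied to drain, V_SG = V_SD ≥ V_SG − |V_tp|, so the device is in saturation.
KCL at the drain: ½ k_p (V_SG − |V_tp|)² = (V_DD − V_SG)/R.
Let x = V_SG − 0.544. Then 54.3 x² + x − 4.856 = 0, giving x = 0.29 V (positive root), so V_SG = 0.834 V.
I_D = (V_DD − V_SG)/R = (5.4 − 0.834) / 32.9 = 0.139 mA.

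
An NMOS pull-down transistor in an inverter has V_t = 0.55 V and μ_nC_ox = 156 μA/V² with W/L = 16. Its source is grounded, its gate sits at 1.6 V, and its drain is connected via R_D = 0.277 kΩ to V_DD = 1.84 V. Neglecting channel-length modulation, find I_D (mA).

V_GS = V_G = 1.6 V, so V_ov = 1.6 − 0.55 = 1.05 V.
k_n = μ_nC_ox · (W/L) = 2.496 mA/V².
Assume saturation: I_D = ½ k_n V_ov² = 0.5 × 2.496 × 1.05² = 1.38 mA, giving V_DS = V_DD − I_D R_D = 1.84 − 1.38 × 0.277 = 1.46 V.
V_DS = 1.46 V ≥ V_ov = 1.05 V, confirming saturation.

I_D = 1.38 mA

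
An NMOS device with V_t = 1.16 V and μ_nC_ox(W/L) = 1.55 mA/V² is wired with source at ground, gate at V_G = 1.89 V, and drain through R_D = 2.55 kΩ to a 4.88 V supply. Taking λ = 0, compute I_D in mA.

I_D = 0.413 mA

V_GS = V_G = 1.89 V, so V_ov = 1.89 − 1.16 = 0.73 V.
Assume saturation: I_D = ½ k_n V_ov² = 0.5 × 1.55 × 0.73² = 0.413 mA, giving V_DS = V_DD − I_D R_D = 4.88 − 0.413 × 2.55 = 3.83 V.
V_DS = 3.83 V ≥ V_ov = 0.73 V, confirming saturation.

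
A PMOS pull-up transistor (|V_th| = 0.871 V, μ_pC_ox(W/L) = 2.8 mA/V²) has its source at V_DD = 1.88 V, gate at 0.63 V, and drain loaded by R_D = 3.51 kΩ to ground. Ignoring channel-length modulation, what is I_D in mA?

I_D = 0.201 mA

V_SG = V_DD − V_G = 1.88 − 0.63 = 1.25 V, so V_ov = 1.25 − 0.871 = 0.379 V.
Assume saturation: I_D = ½ k_p V_ov² = 0.5 × 2.8 × 0.379² = 0.201 mA, giving V_SD = V_DD − I_D R_D = 1.88 − 0.201 × 3.51 = 1.17 V.
V_SD = 1.17 V ≥ V_ov = 0.379 V, confirming saturation.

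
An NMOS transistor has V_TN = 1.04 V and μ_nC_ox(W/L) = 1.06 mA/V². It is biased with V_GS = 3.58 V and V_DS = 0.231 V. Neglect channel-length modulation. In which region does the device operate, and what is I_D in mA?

V_ov = V_GS − V_TN = 3.58 − 1.04 = 2.54 V.
Since V_DS = 0.231 V < V_ov = 2.54 V, the device is in the triode region.
I_D = k_n [V_ov · V_DS − ½ V_DS²] = 1.06 × [2.54 × 0.231 − 0.5 × 0.231²] = 0.594 mA.

Triode; I_D = 0.594 mA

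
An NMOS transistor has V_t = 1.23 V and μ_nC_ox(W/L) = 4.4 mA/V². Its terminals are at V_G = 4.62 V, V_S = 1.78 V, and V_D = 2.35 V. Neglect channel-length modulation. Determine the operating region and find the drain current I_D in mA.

V_GS = V_G − V_S = 4.62 − 1.78 = 2.84 V; V_DS = V_D − V_S = 2.35 − 1.78 = 0.57 V.
V_ov = V_GS − V_t = 2.84 − 1.23 = 1.61 V.
Since V_DS = 0.57 V < V_ov = 1.61 V, the device is in the triode region.
I_D = k_n [V_ov · V_DS − ½ V_DS²] = 4.4 × [1.61 × 0.57 − 0.5 × 0.57²] = 3.32 mA.

Triode; I_D = 3.32 mA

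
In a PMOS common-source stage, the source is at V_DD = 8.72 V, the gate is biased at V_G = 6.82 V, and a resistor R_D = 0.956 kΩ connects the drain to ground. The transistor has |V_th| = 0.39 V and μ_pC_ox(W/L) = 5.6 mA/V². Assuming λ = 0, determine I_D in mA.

V_SG = V_DD − V_G = 8.72 − 6.82 = 1.9 V, so V_ov = 1.9 − 0.39 = 1.51 V.
Assume saturation: I_D = ½ k_p V_ov² = 0.5 × 5.6 × 1.51² = 6.38 mA, giving V_SD = V_DD − I_D R_D = 8.72 − 6.38 × 0.956 = 2.62 V.
V_SD = 2.62 V ≥ V_ov = 1.51 V, confirming saturation.

I_D = 6.38 mA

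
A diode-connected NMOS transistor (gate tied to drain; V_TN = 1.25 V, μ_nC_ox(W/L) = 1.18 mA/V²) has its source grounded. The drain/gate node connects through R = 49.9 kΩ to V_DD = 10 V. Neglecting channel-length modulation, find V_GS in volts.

With gate tied to drain, V_GS = V_DS ≥ V_GS − V_TN, so the device is in saturation.
KCL at the drain: ½ k_n (V_GS − V_TN)² = (V_DD − V_GS)/R.
Let x = V_GS − 1.25. Then 29.4 x² + x − 8.75 = 0, giving x = 0.528 V (positive root), so V_GS = 1.78 V.
I_D = (V_DD − V_GS)/R = (10 − 1.78) / 49.9 = 0.165 mA.

V_GS = 1.78 V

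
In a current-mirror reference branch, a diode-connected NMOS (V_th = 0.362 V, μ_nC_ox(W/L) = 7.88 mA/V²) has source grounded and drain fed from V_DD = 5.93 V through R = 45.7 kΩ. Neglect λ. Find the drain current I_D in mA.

I_D = 0.118 mA

With gate tied to drain, V_GS = V_DS ≥ V_GS − V_th, so the device is in saturation.
KCL at the drain: ½ k_n (V_GS − V_th)² = (V_DD − V_GS)/R.
Let x = V_GS − 0.362. Then 180 x² + x − 5.568 = 0, giving x = 0.173 V (positive root), so V_GS = 0.535 V.
I_D = (V_DD − V_GS)/R = (5.93 − 0.535) / 45.7 = 0.118 mA.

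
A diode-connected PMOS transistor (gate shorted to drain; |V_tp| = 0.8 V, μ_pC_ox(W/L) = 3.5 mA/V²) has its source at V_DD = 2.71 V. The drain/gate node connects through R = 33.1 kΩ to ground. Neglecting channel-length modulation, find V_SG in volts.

With gate tied to drain, V_SG = V_SD ≥ V_SG − |V_tp|, so the device is in saturation.
KCL at the drain: ½ k_p (V_SG − |V_tp|)² = (V_DD − V_SG)/R.
Let x = V_SG − 0.8. Then 57.9 x² + x − 1.91 = 0, giving x = 0.173 V (positive root), so V_SG = 0.973 V.
I_D = (V_DD − V_SG)/R = (2.71 − 0.973) / 33.1 = 0.0525 mA.

V_SG = 0.973 V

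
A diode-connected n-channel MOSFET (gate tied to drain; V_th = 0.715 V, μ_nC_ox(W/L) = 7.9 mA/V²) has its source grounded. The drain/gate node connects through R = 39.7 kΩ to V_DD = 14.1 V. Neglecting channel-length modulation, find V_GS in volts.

With gate tied to drain, V_GS = V_DS ≥ V_GS − V_th, so the device is in saturation.
KCL at the drain: ½ k_n (V_GS − V_th)² = (V_DD − V_GS)/R.
Let x = V_GS − 0.715. Then 157 x² + x − 13.38 = 0, giving x = 0.289 V (positive root), so V_GS = 1 V.
I_D = (V_DD − V_GS)/R = (14.1 − 1) / 39.7 = 0.33 mA.

V_GS = 1.00 V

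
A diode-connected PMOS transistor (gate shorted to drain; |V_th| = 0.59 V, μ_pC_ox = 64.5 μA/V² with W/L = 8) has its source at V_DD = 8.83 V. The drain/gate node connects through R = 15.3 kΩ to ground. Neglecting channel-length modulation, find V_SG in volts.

V_SG = 1.91 V

With gate tied to drain, V_SG = V_SD ≥ V_SG − |V_th|, so the device is in saturation.
k_p = μ_pC_ox · (W/L) = 0.516 mA/V².
KCL at the drain: ½ k_p (V_SG − |V_th|)² = (V_DD − V_SG)/R.
Let x = V_SG − 0.59. Then 3.95 x² + x − 8.24 = 0, giving x = 1.32 V (positive root), so V_SG = 1.91 V.
I_D = (V_DD − V_SG)/R = (8.83 − 1.91) / 15.3 = 0.452 mA.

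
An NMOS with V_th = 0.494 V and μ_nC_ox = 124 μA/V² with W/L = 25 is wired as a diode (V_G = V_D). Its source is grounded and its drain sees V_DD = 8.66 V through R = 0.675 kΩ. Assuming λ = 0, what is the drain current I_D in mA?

I_D = 8.61 mA

With gate tied to drain, V_GS = V_DS ≥ V_GS − V_th, so the device is in saturation.
k_n = μ_nC_ox · (W/L) = 3.1 mA/V².
KCL at the drain: ½ k_n (V_GS − V_th)² = (V_DD − V_GS)/R.
Let x = V_GS − 0.494. Then 1.05 x² + x − 8.166 = 0, giving x = 2.36 V (positive root), so V_GS = 2.85 V.
I_D = (V_DD − V_GS)/R = (8.66 − 2.85) / 0.675 = 8.61 mA.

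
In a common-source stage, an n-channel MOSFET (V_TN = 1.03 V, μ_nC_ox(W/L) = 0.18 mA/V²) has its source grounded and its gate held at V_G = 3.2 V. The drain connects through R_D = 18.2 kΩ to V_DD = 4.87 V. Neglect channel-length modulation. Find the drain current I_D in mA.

V_GS = V_G = 3.2 V, so V_ov = 3.2 − 1.03 = 2.17 V.
Assume saturation: I_D = ½ k_n V_ov² = 0.5 × 0.18 × 2.17² = 0.424 mA, giving V_DS = V_DD − I_D R_D = 4.87 − 0.424 × 18.2 = -2.84 V.
But -2.84 V < V_ov = 2.17 V, so the device is actually in triode.
In triode I_D = k_n[V_ov V_DS − ½ V_DS²] and I_D = (V_DD − V_DS)/R_D. Equating: 1.64 V_DS² − 8.109 V_DS + 4.87 = 0, giving V_DS = 0.699 V (the root below V_ov).
I_D = (4.87 − 0.699) / 18.2 = 0.229 mA.

I_D = 0.229 mA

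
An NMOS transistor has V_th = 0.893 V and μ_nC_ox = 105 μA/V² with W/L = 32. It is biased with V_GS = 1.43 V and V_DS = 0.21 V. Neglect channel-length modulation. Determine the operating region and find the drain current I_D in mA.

Triode; I_D = 0.305 mA

k_n = μ_nC_ox · (W/L) = 3.36 mA/V².
V_ov = V_GS − V_th = 1.43 − 0.893 = 0.537 V.
Since V_DS = 0.21 V < V_ov = 0.537 V, the device is in the triode region.
I_D = k_n [V_ov · V_DS − ½ V_DS²] = 3.36 × [0.537 × 0.21 − 0.5 × 0.21²] = 0.305 mA.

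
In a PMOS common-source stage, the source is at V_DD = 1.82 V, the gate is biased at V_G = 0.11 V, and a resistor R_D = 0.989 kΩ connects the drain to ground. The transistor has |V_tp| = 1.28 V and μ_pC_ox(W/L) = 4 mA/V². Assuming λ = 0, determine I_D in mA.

V_SG = V_DD − V_G = 1.82 − 0.11 = 1.71 V, so V_ov = 1.71 − 1.28 = 0.43 V.
Assume saturation: I_D = ½ k_p V_ov² = 0.5 × 4 × 0.43² = 0.37 mA, giving V_SD = V_DD − I_D R_D = 1.82 − 0.37 × 0.989 = 1.45 V.
V_SD = 1.45 V ≥ V_ov = 0.43 V, confirming saturation.

I_D = 0.370 mA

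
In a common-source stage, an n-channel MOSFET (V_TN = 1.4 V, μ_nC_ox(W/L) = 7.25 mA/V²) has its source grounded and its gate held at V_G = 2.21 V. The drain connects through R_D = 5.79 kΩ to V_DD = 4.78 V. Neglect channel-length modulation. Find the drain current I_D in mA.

I_D = 0.800 mA

V_GS = V_G = 2.21 V, so V_ov = 2.21 − 1.4 = 0.81 V.
Assume saturation: I_D = ½ k_n V_ov² = 0.5 × 7.25 × 0.81² = 2.38 mA, giving V_DS = V_DD − I_D R_D = 4.78 − 2.38 × 5.79 = -8.99 V.
But -8.99 V < V_ov = 0.81 V, so the device is actually in triode.
In triode I_D = k_n[V_ov V_DS − ½ V_DS²] and I_D = (V_DD − V_DS)/R_D. Equating: 21 V_DS² − 35 V_DS + 4.78 = 0, giving V_DS = 0.15 V (the root below V_ov).
I_D = (4.78 − 0.15) / 5.79 = 0.8 mA.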